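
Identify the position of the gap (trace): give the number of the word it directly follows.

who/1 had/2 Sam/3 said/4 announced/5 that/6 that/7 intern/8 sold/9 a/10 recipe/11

4

The displaced element is "who" (word 1).
It is linked across 1 clause boundary (Ø).
It functions as the subject of "announced", so the gap sits immediately after word 4 ("said").
Base order: Sam had said that who announced that that intern sold a recipe.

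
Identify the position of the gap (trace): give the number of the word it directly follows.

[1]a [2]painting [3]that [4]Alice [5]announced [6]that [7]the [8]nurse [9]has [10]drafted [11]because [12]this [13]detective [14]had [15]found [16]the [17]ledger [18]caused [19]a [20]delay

The displaced element is "a painting" (word 2).
It is linked across 1 clause boundary (that).
It functions as the direct object of "drafted", so the gap sits immediately after word 10 ("drafted").
Base order: Alice announced that the nurse has drafted a painting because this detective had found the ledger.

10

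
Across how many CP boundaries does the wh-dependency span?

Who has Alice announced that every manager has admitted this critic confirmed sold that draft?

3

"who" is extracted from the subject of "sold".
Boundaries crossed, outermost first: [that], [Ø], [Ø] — 3 in total.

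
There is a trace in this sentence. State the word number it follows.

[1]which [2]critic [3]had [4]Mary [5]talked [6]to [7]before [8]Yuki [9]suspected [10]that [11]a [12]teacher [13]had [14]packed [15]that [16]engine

6

The displaced element is "which critic" (word 2).
It functions as the object of the preposition "to" of "talked", so the gap sits immediately after word 6 ("to").
Base order: Mary had talked to which critic before Yuki suspected that a teacher had packed that engine.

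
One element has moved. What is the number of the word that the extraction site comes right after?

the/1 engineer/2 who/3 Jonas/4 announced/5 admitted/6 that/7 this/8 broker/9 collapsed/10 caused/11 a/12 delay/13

5

The displaced element is "the engineer" (word 2).
It is linked across 1 clause boundary (Ø).
It functions as the subject of "admitted", so the gap sits immediately after word 5 ("announced").
Base order: Jonas announced the engineer admitted that this broker collapsed.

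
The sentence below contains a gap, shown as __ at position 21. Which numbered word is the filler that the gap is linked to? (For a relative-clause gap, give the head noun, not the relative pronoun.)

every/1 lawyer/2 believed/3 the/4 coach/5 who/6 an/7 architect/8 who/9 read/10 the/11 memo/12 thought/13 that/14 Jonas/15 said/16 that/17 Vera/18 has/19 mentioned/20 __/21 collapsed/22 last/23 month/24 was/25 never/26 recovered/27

The gap at 21 is the subject of "collapsed", inside a relative clause.
The relative pronoun is "who" (word 6); it is bound by the head noun immediately before it.
Its filler is the head noun "coach", at word 5.

5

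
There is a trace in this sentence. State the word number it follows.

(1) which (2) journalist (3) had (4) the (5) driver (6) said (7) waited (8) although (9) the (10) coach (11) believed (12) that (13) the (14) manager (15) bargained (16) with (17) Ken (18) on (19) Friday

6

The displaced element is "which journalist" (word 2).
It is linked across 1 clause boundary (Ø).
It functions as the subject of "waited", so the gap sits immediately after word 6 ("said").
Base order: The driver had said that which journalist waited although the coach believed that the manager bargained with Ken on Friday.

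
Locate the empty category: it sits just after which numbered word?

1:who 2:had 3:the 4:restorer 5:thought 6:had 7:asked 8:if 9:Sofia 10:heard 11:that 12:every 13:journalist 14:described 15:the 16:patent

5

The displaced element is "who" (word 1).
It is linked across 1 clause boundary (Ø).
It functions as the subject of "asked", so the gap sits immediately after word 5 ("thought").
Base order: The restorer had thought that who had asked if Sofia heard that every journalist described the patent.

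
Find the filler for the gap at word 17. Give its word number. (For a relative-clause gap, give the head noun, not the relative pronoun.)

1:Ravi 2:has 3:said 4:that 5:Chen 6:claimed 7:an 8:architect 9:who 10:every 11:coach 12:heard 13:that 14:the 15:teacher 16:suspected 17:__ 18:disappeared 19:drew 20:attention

8

The gap at 17 is the subject of "disappeared", inside a relative clause.
The relative pronoun is "who" (word 9); it is bound by the head noun immediately before it.
Its filler is the head noun "architect", at word 8.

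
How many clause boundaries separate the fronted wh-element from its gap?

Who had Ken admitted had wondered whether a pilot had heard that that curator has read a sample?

"who" is extracted from the subject of "wondered".
Boundaries crossed, outermost first: [Ø] — 1 in total.

1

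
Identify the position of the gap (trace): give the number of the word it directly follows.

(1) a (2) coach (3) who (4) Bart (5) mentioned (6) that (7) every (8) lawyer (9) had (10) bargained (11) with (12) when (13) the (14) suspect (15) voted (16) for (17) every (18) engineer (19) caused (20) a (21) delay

11

The displaced element is "a coach" (word 2).
It is linked across 1 clause boundary (that).
It functions as the object of the preposition "with" of "bargained", so the gap sits immediately after word 11 ("with").
Base order: Bart mentioned that every lawyer had bargained with a coach when the suspect voted for every engineer.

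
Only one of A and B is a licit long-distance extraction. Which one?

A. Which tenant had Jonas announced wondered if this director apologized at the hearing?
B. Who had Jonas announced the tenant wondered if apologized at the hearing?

A

In B, the wh-phrase is extracted from inside a wh-island (introduced by "if"), which blocks movement.
In A, the extraction path crosses only that-complement boundaries, which are transparent.
So A is grammatical.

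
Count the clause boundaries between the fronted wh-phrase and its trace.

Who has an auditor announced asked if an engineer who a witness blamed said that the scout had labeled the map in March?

1

"who" is extracted from the subject of "asked".
Boundaries crossed, outermost first: [Ø] — 1 in total.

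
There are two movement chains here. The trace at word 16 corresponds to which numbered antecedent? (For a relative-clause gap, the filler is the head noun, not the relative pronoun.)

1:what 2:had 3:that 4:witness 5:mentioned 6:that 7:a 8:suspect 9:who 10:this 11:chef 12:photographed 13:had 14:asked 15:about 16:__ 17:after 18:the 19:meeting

The marked gap is the object of the preposition "about" of "asked".
Its filler is the fronted wh-phrase "what", at word 1.
(The other dependency links word 8 to a gap after word 12.)

1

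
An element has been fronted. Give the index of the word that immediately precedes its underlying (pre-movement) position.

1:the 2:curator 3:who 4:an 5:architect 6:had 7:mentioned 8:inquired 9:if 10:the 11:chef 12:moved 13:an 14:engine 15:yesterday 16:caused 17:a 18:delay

7

The displaced element is "the curator" (word 2).
It is linked across 1 clause boundary (Ø).
It functions as the subject of "inquired", so the gap sits immediately after word 7 ("mentioned").
Base order: An architect had mentioned that the curator inquired if the chef moved an engine yesterday.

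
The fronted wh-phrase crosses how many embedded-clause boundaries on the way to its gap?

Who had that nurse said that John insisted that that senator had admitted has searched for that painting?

"who" is extracted from the subject of "searched".
Boundaries crossed, outermost first: [that], [that], [Ø] — 3 in total.

3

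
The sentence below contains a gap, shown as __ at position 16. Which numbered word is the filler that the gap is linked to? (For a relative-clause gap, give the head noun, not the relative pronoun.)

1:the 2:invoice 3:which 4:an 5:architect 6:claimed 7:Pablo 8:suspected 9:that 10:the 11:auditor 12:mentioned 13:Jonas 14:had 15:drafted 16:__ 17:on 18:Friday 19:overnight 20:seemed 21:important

The gap at 16 is the object of "drafted", inside a relative clause.
The relative pronoun is "which" (word 3); it is bound by the head noun immediately before it.
Its filler is the head noun "invoice", at word 2.

2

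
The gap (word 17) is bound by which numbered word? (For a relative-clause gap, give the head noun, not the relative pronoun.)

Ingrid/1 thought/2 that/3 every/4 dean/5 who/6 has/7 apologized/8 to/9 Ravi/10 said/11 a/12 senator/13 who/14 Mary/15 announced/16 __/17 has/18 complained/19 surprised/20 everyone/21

13

The gap at 17 is the subject of "complained", inside a relative clause.
The relative pronoun is "who" (word 14); it is bound by the head noun immediately before it.
Its filler is the head noun "senator", at word 13.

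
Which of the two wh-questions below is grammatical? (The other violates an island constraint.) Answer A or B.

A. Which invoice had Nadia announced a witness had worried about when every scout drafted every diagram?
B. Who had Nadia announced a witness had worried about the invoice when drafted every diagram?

In B, the wh-phrase is extracted from inside an adjunct island (introduced by "when"), which blocks movement.
In A, the extraction path crosses only that-complement boundaries, which are transparent.
So A is grammatical.

A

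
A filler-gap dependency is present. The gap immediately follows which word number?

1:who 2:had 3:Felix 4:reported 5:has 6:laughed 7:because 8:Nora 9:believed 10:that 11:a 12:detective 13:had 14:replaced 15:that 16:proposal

The displaced element is "who" (word 1).
It is linked across 1 clause boundary (Ø).
It functions as the subject of "laughed", so the gap sits immediately after word 4 ("reported").
Base order: Felix had reported that who has laughed because Nora believed that a detective had replaced that proposal.

4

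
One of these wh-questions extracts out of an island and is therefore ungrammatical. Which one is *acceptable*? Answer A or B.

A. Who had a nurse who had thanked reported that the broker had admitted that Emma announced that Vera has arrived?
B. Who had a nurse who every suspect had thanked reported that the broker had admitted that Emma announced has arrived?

B

In A, the wh-phrase is extracted from inside a complex-NP island (relative clause) (introduced by "who"), which blocks movement.
In B, the extraction path crosses only that-complement boundaries, which are transparent.
So B is grammatical.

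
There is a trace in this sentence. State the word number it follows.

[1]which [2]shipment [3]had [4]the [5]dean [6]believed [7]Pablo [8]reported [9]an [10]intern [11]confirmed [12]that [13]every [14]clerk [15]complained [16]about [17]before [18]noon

16

The displaced element is "which shipment" (word 2).
It is linked across 3 clause boundaries (Ø → Ø → that).
It functions as the object of the preposition "about" of "complained", so the gap sits immediately after word 16 ("about").
Base order: The dean had believed Pablo reported an intern confirmed that every clerk complained about which shipment before noon.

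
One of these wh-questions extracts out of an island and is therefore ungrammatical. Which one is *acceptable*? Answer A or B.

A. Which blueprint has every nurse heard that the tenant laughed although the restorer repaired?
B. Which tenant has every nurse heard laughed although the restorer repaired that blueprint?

In A, the wh-phrase is extracted from inside an adjunct island (introduced by "although"), which blocks movement.
In B, the extraction path crosses only that-complement boundaries, which are transparent.
So B is grammatical.

B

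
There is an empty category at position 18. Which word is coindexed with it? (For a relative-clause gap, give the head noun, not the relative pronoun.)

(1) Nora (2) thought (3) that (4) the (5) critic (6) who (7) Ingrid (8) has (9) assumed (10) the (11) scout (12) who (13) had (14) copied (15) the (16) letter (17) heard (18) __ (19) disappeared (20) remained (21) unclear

5

The gap at 18 is the subject of "disappeared", inside a relative clause.
The relative pronoun is "who" (word 6); it is bound by the head noun immediately before it.
Its filler is the head noun "critic", at word 5.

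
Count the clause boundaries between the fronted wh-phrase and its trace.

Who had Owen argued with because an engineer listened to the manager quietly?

0

"who" originates inside the matrix clause — no clause boundary is crossed.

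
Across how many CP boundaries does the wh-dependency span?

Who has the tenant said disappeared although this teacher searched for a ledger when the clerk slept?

1

"who" is extracted from the subject of "disappeared".
Boundaries crossed, outermost first: [Ø] — 1 in total.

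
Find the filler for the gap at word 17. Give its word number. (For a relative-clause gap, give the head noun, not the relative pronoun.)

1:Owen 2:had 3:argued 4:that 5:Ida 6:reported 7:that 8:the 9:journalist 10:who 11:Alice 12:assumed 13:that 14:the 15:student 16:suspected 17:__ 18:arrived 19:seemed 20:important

9

The gap at 17 is the subject of "arrived", inside a relative clause.
The relative pronoun is "who" (word 10); it is bound by the head noun immediately before it.
Its filler is the head noun "journalist", at word 9.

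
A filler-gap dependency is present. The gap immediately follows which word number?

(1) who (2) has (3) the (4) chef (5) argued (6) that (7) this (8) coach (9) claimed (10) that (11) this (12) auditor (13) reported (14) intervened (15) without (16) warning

13

The displaced element is "who" (word 1).
It is linked across 3 clause boundaries (that → that → Ø).
It functions as the subject of "intervened", so the gap sits immediately after word 13 ("reported").
Base order: The chef has argued that this coach claimed that this auditor reported that who intervened without warning.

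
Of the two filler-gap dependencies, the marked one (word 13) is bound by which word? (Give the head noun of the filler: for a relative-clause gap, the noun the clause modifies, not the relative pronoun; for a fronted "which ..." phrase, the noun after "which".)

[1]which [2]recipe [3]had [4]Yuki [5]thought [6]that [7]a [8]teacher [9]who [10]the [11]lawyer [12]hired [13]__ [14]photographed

8

The marked gap is inside the relative clause, the direct object of "hired".
Its filler is the head noun "teacher" (via "who"), at word 8.
(The other dependency links word 2 to a gap after word 14.)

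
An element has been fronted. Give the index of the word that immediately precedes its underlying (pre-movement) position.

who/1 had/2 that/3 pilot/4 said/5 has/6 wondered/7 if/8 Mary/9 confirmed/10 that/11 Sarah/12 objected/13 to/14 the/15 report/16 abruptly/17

5

The displaced element is "who" (word 1).
It is linked across 1 clause boundary (Ø).
It functions as the subject of "wondered", so the gap sits immediately after word 5 ("said").
Base order: That pilot had said that who has wondered if Mary confirmed that Sarah objected to the report abruptly.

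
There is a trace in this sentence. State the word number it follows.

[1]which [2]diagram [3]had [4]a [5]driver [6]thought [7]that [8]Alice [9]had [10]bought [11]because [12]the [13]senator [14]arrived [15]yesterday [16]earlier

10

The displaced element is "which diagram" (word 2).
It is linked across 1 clause boundary (that).
It functions as the direct object of "bought", so the gap sits immediately after word 10 ("bought").
Base order: A driver had thought that Alice had bought which diagram because the senator arrived yesterday earlier.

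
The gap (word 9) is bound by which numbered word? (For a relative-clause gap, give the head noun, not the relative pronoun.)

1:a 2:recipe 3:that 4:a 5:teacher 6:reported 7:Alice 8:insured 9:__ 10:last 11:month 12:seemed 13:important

2

The gap at 9 is the object of "insured", inside a relative clause.
The relative pronoun is "that" (word 3); it is bound by the head noun immediately before it.
Its filler is the head noun "recipe", at word 2.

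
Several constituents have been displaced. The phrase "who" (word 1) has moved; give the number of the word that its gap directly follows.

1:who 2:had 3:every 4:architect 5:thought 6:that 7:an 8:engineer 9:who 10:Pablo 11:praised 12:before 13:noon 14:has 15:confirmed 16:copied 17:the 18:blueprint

The displaced element is "who" (word 1).
It is linked across 2 clause boundaries (that → Ø).
It functions as the subject of "copied", so the gap sits immediately after word 15 ("confirmed").
Base order: Every architect had thought that an engineer who Pablo praised before noon has confirmed who copied the blueprint.

15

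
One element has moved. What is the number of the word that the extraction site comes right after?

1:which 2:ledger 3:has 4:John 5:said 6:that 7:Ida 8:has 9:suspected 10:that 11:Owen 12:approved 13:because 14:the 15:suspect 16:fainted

The displaced element is "which ledger" (word 2).
It is linked across 2 clause boundaries (that → that).
It functions as the direct object of "approved", so the gap sits immediately after word 12 ("approved").
Base order: John has said that Ida has suspected that Owen approved which ledger because the suspect fainted.

12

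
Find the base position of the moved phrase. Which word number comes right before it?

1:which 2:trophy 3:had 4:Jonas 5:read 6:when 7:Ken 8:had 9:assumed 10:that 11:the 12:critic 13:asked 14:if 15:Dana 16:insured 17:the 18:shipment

5

The displaced element is "which trophy" (word 2).
It functions as the direct object of "read", so the gap sits immediately after word 5 ("read").
Base order: Jonas had read which trophy when Ken had assumed that the critic asked if Dana insured the shipment.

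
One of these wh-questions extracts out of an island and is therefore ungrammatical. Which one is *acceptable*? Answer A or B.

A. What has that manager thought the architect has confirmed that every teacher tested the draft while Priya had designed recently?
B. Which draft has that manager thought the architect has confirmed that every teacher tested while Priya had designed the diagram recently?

In A, the wh-phrase is extracted from inside an adjunct island (introduced by "while"), which blocks movement.
In B, the extraction path crosses only that-complement boundaries, which are transparent.
So B is grammatical.

B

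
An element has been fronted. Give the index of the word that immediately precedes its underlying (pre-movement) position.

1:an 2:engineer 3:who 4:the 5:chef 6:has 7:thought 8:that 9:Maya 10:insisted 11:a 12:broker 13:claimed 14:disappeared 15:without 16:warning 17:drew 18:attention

The displaced element is "an engineer" (word 2).
It is linked across 3 clause boundaries (that → Ø → Ø).
It functions as the subject of "disappeared", so the gap sits immediately after word 13 ("claimed").
Base order: The chef has thought that Maya insisted a broker claimed an engineer disappeared without warning.

13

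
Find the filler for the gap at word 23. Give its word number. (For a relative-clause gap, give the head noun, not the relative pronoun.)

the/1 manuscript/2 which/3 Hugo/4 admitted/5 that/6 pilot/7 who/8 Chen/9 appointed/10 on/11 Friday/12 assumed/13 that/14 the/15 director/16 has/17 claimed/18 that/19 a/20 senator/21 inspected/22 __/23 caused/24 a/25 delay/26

The gap at 23 is the object of "inspected", inside a relative clause.
The relative pronoun is "which" (word 3); it is bound by the head noun immediately before it.
Its filler is the head noun "manuscript", at word 2.

2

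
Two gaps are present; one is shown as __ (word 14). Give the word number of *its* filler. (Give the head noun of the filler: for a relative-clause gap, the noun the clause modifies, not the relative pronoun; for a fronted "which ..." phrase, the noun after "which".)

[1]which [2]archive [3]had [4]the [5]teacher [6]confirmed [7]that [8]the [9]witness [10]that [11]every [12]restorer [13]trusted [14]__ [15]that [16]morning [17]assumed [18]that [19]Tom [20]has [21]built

9

The marked gap is inside the relative clause, the direct object of "trusted".
Its filler is the head noun "witness" (via "that"), at word 9.
(The other dependency links word 2 to a gap after word 21.)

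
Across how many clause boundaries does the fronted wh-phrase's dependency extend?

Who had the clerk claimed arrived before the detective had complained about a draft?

1

"who" is extracted from the subject of "arrived".
Boundaries crossed, outermost first: [Ø] — 1 in total.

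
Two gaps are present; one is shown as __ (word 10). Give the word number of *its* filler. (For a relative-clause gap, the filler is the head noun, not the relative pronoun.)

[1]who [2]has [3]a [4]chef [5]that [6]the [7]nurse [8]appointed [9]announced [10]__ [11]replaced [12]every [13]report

1

The marked gap is the subject of "replaced".
Its filler is the fronted wh-phrase "who", at word 1.
(The other dependency links word 4 to a gap after word 8.)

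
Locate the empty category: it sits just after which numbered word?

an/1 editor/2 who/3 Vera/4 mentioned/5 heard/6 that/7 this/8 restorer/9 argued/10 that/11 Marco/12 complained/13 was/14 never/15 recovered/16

The displaced element is "an editor" (word 2).
It is linked across 1 clause boundary (Ø).
It functions as the subject of "heard", so the gap sits immediately after word 5 ("mentioned").
Base order: Vera mentioned that an editor heard that this restorer argued that Marco complained.

5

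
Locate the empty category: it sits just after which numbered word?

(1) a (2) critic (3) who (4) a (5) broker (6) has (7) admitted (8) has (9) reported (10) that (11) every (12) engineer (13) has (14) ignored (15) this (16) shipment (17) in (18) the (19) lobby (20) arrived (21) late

The displaced element is "a critic" (word 2).
It is linked across 1 clause boundary (Ø).
It functions as the subject of "reported", so the gap sits immediately after word 7 ("admitted").
Base order: A broker has admitted that a critic has reported that every engineer has ignored this shipment in the lobby.

7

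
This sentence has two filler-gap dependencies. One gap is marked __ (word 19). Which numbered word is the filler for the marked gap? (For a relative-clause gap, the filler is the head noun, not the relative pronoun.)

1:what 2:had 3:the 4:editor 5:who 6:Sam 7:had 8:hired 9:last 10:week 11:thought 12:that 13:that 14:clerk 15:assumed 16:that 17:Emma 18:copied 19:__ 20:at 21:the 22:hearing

The marked gap is the direct object of "copied".
Its filler is the fronted wh-phrase "what", at word 1.
(The other dependency links word 4 to a gap after word 8.)

1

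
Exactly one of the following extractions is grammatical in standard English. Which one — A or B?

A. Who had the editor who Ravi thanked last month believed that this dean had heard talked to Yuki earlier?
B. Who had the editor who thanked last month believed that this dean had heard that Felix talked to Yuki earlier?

In B, the wh-phrase is extracted from inside a complex-NP island (relative clause) (introduced by "who"), which blocks movement.
In A, the extraction path crosses only that-complement boundaries, which are transparent.
So A is grammatical.

A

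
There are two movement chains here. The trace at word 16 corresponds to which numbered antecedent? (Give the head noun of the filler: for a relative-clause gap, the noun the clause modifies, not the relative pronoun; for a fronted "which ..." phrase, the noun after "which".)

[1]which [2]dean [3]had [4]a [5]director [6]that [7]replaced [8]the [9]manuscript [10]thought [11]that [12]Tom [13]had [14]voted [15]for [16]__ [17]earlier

The marked gap is the object of the preposition "for" of "voted".
Its filler is the fronted wh-phrase "which dean", at word 2.
(The other dependency links word 5 to a gap after word 6.)

2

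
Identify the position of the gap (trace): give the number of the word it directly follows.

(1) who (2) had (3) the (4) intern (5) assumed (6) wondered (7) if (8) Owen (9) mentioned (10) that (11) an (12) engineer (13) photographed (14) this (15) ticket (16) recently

The displaced element is "who" (word 1).
It is linked across 1 clause boundary (Ø).
It functions as the subject of "wondered", so the gap sits immediately after word 5 ("assumed").
Base order: The intern had assumed that who wondered if Owen mentioned that an engineer photographed this ticket recently.

5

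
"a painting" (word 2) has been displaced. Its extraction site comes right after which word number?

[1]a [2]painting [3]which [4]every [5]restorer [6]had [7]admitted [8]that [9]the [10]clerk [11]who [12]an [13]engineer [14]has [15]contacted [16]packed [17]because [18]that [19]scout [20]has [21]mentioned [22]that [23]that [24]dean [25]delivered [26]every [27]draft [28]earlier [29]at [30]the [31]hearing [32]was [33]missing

The displaced element is "a painting" (word 2).
It is linked across 1 clause boundary (that).
It functions as the direct object of "packed", so the gap sits immediately after word 16 ("packed").
Base order: Every restorer had admitted that the clerk who an engineer has contacted packed a painting because that scout has mentioned that that dean delivered every draft earlier at the hearing.

16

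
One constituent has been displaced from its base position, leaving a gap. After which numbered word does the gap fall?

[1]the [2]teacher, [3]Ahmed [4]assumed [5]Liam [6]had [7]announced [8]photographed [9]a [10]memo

7

The displaced element is "the teacher" (word 2).
It is linked across 2 clause boundaries (Ø → Ø).
It functions as the subject of "photographed", so the gap sits immediately after word 7 ("announced").
Base order: Ahmed assumed Liam had announced that the teacher photographed a memo.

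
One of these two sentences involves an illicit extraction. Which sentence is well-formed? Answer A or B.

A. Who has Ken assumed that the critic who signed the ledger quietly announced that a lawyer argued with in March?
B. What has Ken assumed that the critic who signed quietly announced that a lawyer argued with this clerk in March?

A

In B, the wh-phrase is extracted from inside a complex-NP island (relative clause) (introduced by "who"), which blocks movement.
In A, the extraction path crosses only that-complement boundaries, which are transparent.
So A is grammatical.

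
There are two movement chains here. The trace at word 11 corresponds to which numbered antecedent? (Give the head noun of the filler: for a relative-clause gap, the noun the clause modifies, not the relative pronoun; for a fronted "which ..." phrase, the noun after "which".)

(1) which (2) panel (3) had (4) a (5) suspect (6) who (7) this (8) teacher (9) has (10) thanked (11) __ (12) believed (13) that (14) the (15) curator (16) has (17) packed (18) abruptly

5

The marked gap is inside the relative clause, the direct object of "thanked".
Its filler is the head noun "suspect" (via "who"), at word 5.
(The other dependency links word 2 to a gap after word 17.)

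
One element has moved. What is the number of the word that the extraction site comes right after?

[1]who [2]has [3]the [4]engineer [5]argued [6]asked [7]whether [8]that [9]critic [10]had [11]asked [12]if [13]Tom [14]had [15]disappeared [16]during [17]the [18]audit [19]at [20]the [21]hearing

5

The displaced element is "who" (word 1).
It is linked across 1 clause boundary (Ø).
It functions as the subject of "asked", so the gap sits immediately after word 5 ("argued").
Base order: The engineer has argued that who asked whether that critic had asked if Tom had disappeared during the audit at the hearing.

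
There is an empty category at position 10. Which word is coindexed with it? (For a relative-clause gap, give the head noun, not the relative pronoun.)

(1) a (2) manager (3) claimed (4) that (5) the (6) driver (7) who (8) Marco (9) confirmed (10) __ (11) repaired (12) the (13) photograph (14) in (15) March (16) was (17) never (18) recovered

6

The gap at 10 is the subject of "repaired", inside a relative clause.
The relative pronoun is "who" (word 7); it is bound by the head noun immediately before it.
Its filler is the head noun "driver", at word 6.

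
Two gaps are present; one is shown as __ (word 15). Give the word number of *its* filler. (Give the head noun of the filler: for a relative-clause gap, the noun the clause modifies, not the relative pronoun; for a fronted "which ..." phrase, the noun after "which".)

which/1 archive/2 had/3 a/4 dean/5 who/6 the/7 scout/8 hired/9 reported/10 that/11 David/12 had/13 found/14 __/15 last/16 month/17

2

The marked gap is the direct object of "found".
Its filler is the fronted wh-phrase "which archive", at word 2.
(The other dependency links word 5 to a gap after word 9.)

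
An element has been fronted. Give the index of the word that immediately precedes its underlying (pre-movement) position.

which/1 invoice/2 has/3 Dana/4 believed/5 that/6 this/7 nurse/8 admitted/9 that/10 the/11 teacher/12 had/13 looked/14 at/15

15

The displaced element is "which invoice" (word 2).
It is linked across 2 clause boundaries (that → that).
It functions as the object of the preposition "at" of "looked", so the gap sits immediately after word 15 ("at").
Base order: Dana has believed that this nurse admitted that the teacher had looked at which invoice.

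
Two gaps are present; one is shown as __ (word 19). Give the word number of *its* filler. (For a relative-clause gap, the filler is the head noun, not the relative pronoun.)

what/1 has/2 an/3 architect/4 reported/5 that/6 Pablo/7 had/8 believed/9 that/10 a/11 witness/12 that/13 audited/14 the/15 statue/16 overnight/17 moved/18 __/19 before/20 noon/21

1

The marked gap is the direct object of "moved".
Its filler is the fronted wh-phrase "what", at word 1.
(The other dependency links word 12 to a gap after word 13.)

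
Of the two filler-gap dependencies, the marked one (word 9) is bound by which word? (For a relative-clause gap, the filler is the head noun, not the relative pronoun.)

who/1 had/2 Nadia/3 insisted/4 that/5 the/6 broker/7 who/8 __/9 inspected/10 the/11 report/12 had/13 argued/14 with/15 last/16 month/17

7

The marked gap is inside the relative clause, the subject of "inspected".
Its filler is the head noun "broker" (via "who"), at word 7.
(The other dependency links word 1 to a gap after word 15.)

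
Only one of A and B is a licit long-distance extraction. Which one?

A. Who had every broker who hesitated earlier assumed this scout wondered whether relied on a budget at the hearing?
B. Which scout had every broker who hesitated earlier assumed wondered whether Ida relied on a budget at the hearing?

In A, the wh-phrase is extracted from inside a wh-island (introduced by "whether"), which blocks movement.
In B, the extraction path crosses only that-complement boundaries, which are transparent.
So B is grammatical.

B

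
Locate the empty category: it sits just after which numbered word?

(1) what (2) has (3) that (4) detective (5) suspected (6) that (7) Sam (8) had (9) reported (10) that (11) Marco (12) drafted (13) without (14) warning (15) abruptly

The displaced element is "what" (word 1).
It is linked across 2 clause boundaries (that → that).
It functions as the direct object of "drafted", so the gap sits immediately after word 12 ("drafted").
Base order: That detective has suspected that Sam had reported that Marco drafted what without warning abruptly.

12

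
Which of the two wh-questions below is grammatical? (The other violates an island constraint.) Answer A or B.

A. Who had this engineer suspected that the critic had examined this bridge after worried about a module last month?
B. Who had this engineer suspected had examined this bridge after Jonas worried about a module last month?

In A, the wh-phrase is extracted from inside an adjunct island (introduced by "after"), which blocks movement.
In B, the extraction path crosses only that-complement boundaries, which are transparent.
So B is grammatical.

B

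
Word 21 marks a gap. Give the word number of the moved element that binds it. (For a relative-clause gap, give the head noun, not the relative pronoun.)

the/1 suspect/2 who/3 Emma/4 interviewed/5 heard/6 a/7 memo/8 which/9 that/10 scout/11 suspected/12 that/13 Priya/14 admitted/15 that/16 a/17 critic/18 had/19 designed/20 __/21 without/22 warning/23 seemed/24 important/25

The gap at 21 is the object of "designed", inside a relative clause.
The relative pronoun is "which" (word 9); it is bound by the head noun immediately before it.
Its filler is the head noun "memo", at word 8.

8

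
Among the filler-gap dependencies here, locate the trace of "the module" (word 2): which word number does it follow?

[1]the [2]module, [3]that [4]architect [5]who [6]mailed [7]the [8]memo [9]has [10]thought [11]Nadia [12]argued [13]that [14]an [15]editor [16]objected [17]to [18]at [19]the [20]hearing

17

The displaced element is "the module" (word 2).
It is linked across 2 clause boundaries (Ø → that).
It functions as the object of the preposition "to" of "objected", so the gap sits immediately after word 17 ("to").
Base order: That architect who mailed the memo has thought Nadia argued that an editor objected to the module at the hearing.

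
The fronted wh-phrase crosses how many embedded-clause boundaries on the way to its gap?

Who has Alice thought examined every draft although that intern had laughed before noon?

"who" is extracted from the subject of "examined".
Boundaries crossed, outermost first: [Ø] — 1 in total.

1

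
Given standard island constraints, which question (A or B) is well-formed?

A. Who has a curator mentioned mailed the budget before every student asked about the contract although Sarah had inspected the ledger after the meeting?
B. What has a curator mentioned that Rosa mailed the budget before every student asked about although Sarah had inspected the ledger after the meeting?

In B, the wh-phrase is extracted from inside an adjunct island (introduced by "before"), which blocks movement.
In A, the extraction path crosses only that-complement boundaries, which are transparent.
So A is grammatical.

A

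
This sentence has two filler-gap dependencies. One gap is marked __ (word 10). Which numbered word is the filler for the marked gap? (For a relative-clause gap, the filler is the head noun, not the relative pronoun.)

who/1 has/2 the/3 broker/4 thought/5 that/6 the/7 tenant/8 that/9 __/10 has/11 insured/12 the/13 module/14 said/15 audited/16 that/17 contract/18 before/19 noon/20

8

The marked gap is inside the relative clause, the subject of "insured".
Its filler is the head noun "tenant" (via "that"), at word 8.
(The other dependency links word 1 to a gap after word 15.)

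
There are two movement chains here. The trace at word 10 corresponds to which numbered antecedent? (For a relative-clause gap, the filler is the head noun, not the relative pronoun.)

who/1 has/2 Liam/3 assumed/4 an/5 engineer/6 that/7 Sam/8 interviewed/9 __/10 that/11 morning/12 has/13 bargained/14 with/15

The marked gap is inside the relative clause, the direct object of "interviewed".
Its filler is the head noun "engineer" (via "that"), at word 6.
(The other dependency links word 1 to a gap after word 15.)

6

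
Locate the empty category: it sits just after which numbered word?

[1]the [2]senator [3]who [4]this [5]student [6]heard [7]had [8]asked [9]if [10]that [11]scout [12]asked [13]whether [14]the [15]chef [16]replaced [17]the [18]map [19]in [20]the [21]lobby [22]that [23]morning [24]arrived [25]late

6

The displaced element is "the senator" (word 2).
It is linked across 1 clause boundary (Ø).
It functions as the subject of "asked", so the gap sits immediately after word 6 ("heard").
Base order: This student heard that the senator had asked if that scout asked whether the chef replaced the map in the lobby that morning.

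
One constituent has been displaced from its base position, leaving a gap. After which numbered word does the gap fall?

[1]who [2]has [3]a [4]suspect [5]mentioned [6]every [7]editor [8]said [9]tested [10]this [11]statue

8

The displaced element is "who" (word 1).
It is linked across 2 clause boundaries (Ø → Ø).
It functions as the subject of "tested", so the gap sits immediately after word 8 ("said").
Base order: A suspect has mentioned every editor said that who tested this statue.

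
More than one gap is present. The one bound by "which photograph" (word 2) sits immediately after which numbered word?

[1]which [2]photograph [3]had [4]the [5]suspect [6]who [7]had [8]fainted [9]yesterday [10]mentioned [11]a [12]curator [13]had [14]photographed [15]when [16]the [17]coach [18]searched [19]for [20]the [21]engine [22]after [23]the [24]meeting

14

The displaced element is "which photograph" (word 2).
It is linked across 1 clause boundary (Ø).
It functions as the direct object of "photographed", so the gap sits immediately after word 14 ("photographed").
Base order: The suspect who had fainted yesterday had mentioned a curator had photographed which photograph when the coach searched for the engine after the meeting.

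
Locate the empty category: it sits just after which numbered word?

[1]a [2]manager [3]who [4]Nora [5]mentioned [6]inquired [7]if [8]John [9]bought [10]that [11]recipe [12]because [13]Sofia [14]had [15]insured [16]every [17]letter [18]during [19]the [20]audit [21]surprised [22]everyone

5

The displaced element is "a manager" (word 2).
It is linked across 1 clause boundary (Ø).
It functions as the subject of "inquired", so the gap sits immediately after word 5 ("mentioned").
Base order: Nora mentioned that a manager inquired if John bought that recipe because Sofia had insured every letter during the audit.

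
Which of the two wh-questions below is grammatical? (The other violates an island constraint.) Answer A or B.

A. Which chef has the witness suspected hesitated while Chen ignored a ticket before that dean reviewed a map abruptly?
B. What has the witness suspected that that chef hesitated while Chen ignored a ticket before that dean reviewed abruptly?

A

In B, the wh-phrase is extracted from inside an adjunct island (introduced by "while"), which blocks movement.
In A, the extraction path crosses only that-complement boundaries, which are transparent.
So A is grammatical.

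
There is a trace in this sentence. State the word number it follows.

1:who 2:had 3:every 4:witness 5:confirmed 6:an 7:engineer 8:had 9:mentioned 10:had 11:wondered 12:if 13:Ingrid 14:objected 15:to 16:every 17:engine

9

The displaced element is "who" (word 1).
It is linked across 2 clause boundaries (Ø → Ø).
It functions as the subject of "wondered", so the gap sits immediately after word 9 ("mentioned").
Base order: Every witness had confirmed an engineer had mentioned that who had wondered if Ingrid objected to every engine.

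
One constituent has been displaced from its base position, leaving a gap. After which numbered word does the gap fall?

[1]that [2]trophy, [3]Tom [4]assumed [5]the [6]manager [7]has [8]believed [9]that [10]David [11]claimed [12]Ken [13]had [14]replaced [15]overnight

14

The displaced element is "that trophy" (word 2).
It is linked across 3 clause boundaries (Ø → that → Ø).
It functions as the direct object of "replaced", so the gap sits immediately after word 14 ("replaced").
Base order: Tom assumed the manager has believed that David claimed Ken had replaced that trophy overnight.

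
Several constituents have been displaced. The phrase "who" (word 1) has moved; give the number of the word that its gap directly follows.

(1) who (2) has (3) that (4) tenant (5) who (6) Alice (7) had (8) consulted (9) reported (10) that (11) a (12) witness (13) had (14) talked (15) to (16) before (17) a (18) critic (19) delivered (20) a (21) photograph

The displaced element is "who" (word 1).
It is linked across 1 clause boundary (that).
It functions as the object of the preposition "to" of "talked", so the gap sits immediately after word 15 ("to").
Base order: That tenant who Alice had consulted has reported that a witness had talked to who before a critic delivered a photograph.

15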